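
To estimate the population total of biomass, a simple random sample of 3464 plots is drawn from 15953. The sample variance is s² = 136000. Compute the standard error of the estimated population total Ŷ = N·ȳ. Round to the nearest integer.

Var(Ŷ) = N²·Var(ȳ) = N²·(1 − n/N)·s²/n.
f = 3464/15953 = 0.21713784; Var(ȳ) = 0.78286216·136000/3464 = 30.735928.
Var(Ŷ) = 15953² · 30.735928 = 7.8222386 × 10^9.
SE(Ŷ) = √(7.8222386 × 10^9) = 88443.

88443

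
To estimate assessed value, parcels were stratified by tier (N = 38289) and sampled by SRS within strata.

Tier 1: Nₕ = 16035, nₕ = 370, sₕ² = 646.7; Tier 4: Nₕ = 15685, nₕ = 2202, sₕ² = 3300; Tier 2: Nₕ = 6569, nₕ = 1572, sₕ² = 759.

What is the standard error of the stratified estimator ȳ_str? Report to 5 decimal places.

0.72558

Var(ȳ_str) = Σₕ Wₕ²(1 − fₕ)sₕ²/nₕ with Wₕ = Nₕ/N, N = 38289.
Tier 1: Wₕ = 0.41878869; term = 0.41878869²·(1 − 0.02307452)·646.7/370 = 0.2994694.
Tier 4: Wₕ = 0.40964768; term = 0.40964768²·(1 − 0.14038891)·3300/2202 = 0.21618205.
Tier 2: Wₕ = 0.17156363; term = 0.17156363²·(1 − 0.23930583)·759/1572 = 0.0108106.
Sum = 0.52646205.
SE = √(0.52646205) = 0.72558.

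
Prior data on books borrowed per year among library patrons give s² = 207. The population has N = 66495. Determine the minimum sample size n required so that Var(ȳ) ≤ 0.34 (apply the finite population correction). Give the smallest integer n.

604

Without fpc, n₀ = s²/D = 207/0.34 = 608.8235.
With fpc, (1 − n/N)·s²/n ≤ D requires n ≥ n₀/(1 + n₀/N) = 608.8235/(1 + 608.8235/66495) = 603.2997.
Rounding up, n = 604.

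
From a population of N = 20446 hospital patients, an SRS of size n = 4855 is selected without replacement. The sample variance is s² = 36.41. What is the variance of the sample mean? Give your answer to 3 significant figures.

Under SRS without replacement, Var(ȳ) = (1 − f)·s²/n with f = n/N = 4855/20446 = 0.23745476.
Var(ȳ) = (1 − 0.23745476)·36.41/4855 = 0.76254524·0.0074994851 = 0.0057186966.

0.00572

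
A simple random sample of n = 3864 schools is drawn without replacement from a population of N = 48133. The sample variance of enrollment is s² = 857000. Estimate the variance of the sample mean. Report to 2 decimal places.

Under SRS without replacement, Var(ȳ) = (1 − f)·s²/n with f = n/N = 3864/48133 = 0.08027756.
Var(ȳ) = (1 − 0.08027756)·857000/3864 = 0.91972244·221.79089 = 203.98606.

203.99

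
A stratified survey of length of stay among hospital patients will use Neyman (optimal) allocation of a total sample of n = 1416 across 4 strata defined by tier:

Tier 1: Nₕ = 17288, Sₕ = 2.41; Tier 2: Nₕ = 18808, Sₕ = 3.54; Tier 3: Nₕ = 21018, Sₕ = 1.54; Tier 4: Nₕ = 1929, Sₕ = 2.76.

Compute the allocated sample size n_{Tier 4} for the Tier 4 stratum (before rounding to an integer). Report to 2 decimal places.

Neyman allocation: nₕ = n·NₕSₕ / Σⱼ NⱼSⱼ.
Σ NⱼSⱼ = 17288·2.41 + 18808·3.54 + 21018·1.54 + 1929·2.76 = 145936.16.
n_{Tier 4} = 1416·1929·2.76 / 145936.16 = 51.66.

51.66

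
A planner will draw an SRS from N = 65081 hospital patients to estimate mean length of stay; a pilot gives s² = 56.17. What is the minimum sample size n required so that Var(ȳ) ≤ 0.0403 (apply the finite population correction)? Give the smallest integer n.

Without fpc, n₀ = s²/D = 56.17/0.0403 = 1393.7965.
With fpc, (1 − n/N)·s²/n ≤ D requires n ≥ n₀/(1 + n₀/N) = 1393.7965/(1 + 1393.7965/65081) = 1364.5724.
Rounding up, n = 1365.

1365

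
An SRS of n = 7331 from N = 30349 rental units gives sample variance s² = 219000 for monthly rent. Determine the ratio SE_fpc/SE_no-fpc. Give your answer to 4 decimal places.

0.8709

f = n/N = 7331/30349 = 0.24155656.
SE_no-fpc = √(s²/n) = 5.4656328; SE_fpc = √((1−f)s²/n) = 4.7599462.
Ratio = √(1−f) = 0.87088658.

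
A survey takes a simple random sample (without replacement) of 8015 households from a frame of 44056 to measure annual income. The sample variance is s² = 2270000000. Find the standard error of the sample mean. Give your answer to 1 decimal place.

Under SRS without replacement, Var(ȳ) = (1 − f)·s²/n with f = n/N = 8015/44056 = 0.18192755.
Var(ȳ) = (1 − 0.18192755)·2270000000/8015 = 0.81807245·283218.96 = 231693.63.
SE(ȳ) = √(231693.63) = 481.3.

481.3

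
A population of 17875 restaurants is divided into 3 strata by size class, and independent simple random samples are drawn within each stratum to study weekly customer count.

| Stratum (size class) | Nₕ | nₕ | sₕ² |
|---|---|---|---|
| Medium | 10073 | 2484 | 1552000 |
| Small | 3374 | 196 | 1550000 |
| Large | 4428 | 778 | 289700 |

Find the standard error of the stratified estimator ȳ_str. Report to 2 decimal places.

20.83

Var(ȳ_str) = Σₕ Wₕ²(1 − fₕ)sₕ²/nₕ with Wₕ = Nₕ/N, N = 17875.
Medium: Wₕ = 0.56352448; term = 0.56352448²·(1 − 0.24659982)·1552000/2484 = 149.48286.
Small: Wₕ = 0.18875524; term = 0.18875524²·(1 − 0.05809129)·1550000/196 = 265.38874.
Large: Wₕ = 0.24772028; term = 0.24772028²·(1 − 0.17570009)·289700/778 = 18.835505.
Sum = 433.70711.
SE = √(433.70711) = 20.83.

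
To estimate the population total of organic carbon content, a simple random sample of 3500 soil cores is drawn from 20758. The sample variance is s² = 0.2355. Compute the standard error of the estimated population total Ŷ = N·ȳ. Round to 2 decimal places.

Var(Ŷ) = N²·Var(ȳ) = N²·(1 − n/N)·s²/n.
f = 3500/20758 = 0.16860969; Var(ȳ) = 0.83139031·0.2355/3500 = 5.5940691 × 10^-5.
Var(Ŷ) = 20758² · (5.5940691 × 10^-5) = 24104.54.
SE(Ŷ) = √(24104.54) = 155.26.

155.26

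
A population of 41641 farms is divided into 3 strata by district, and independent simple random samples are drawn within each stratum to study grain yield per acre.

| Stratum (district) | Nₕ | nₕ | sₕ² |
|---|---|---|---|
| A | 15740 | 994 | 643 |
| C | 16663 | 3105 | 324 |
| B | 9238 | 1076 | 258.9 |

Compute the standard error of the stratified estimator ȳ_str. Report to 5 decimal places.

Var(ȳ_str) = Σₕ Wₕ²(1 − fₕ)sₕ²/nₕ with Wₕ = Nₕ/N, N = 41641.
A: Wₕ = 0.37799284; term = 0.37799284²·(1 − 0.06315121)·643/994 = 0.086588705.
C: Wₕ = 0.40015850; term = 0.40015850²·(1 − 0.18634100)·324/3105 = 0.013595335.
B: Wₕ = 0.22184866; term = 0.22184866²·(1 − 0.11647543)·258.9/1076 = 0.010462899.
Sum = 0.11064694.
SE = √(0.11064694) = 0.33264.

0.33264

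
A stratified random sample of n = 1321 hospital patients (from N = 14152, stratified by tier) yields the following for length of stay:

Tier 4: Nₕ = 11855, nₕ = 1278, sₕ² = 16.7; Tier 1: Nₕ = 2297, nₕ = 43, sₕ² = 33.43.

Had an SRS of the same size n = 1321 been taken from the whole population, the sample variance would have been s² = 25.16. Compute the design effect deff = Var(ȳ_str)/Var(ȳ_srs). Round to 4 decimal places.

Var(ȳ_str) = Σ Wₕ²(1−fₕ)sₕ²/nₕ with Wₕ = Nₕ/14152:
  Tier 4: (11855/14152)²·(1−1278/11855)·16.7/1278 = 0.0081811441
  Tier 1: (2297/14152)²·(1−43/2297)·33.43/43 = 0.020097738
  → Var(ȳ_str) = 0.028278882.
Var(ȳ_srs) = (1 − 1321/14152)·25.16/1321 = 0.017268337.
deff = 0.028278882 / 0.017268337 = 1.6376.

1.6376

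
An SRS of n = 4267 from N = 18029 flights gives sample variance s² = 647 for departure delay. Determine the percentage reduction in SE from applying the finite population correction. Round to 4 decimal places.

f = n/N = 4267/18029 = 0.23667425.
SE_no-fpc = √(s²/n) = 0.3893954; SE_fpc = √((1−f)s²/n) = 0.34020898.
Ratio = √(1−f) = 0.87368516. Reduction = 100·(1 − 0.87368516) = 12.6315%.

12.6315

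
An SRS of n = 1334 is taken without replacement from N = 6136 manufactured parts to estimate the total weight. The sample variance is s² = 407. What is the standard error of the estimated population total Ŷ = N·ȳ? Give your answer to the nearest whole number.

2998

Var(Ŷ) = N²·Var(ȳ) = N²·(1 − n/N)·s²/n.
f = 1334/6136 = 0.21740548; Var(ȳ) = 0.78259452·407/1334 = 0.23876759.
Var(Ŷ) = 6136² · 0.23876759 = 8.9897182 × 10^6.
SE(Ŷ) = √(8.9897182 × 10^6) = 2998.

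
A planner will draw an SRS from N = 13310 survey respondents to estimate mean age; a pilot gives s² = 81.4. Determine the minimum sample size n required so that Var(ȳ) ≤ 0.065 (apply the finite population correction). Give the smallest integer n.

Without fpc, n₀ = s²/D = 81.4/0.065 = 1252.3077.
With fpc, (1 − n/N)·s²/n ≤ D requires n ≥ n₀/(1 + n₀/N) = 1252.3077/(1 + 1252.3077/13310) = 1144.6136.
Rounding up, n = 1145.

1145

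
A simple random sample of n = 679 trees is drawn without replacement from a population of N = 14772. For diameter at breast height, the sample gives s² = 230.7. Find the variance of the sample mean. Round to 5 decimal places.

0.32415

Under SRS without replacement, Var(ȳ) = (1 − f)·s²/n with f = n/N = 679/14772 = 0.04596534.
Var(ȳ) = (1 − 0.04596534)·230.7/679 = 0.95403466·0.33976436 = 0.32414698.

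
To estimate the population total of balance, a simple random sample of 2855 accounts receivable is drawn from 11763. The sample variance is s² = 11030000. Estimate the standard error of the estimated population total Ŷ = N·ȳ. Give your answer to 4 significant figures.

636300

Var(Ŷ) = N²·Var(ȳ) = N²·(1 − n/N)·s²/n.
f = 2855/11763 = 0.24271019; Var(ȳ) = 0.75728981·11030000/2855 = 2925.7116.
Var(Ŷ) = 11763² · 2925.7116 = 4.0482536 × 10^11.
SE(Ŷ) = √(4.0482536 × 10^11) = 636300.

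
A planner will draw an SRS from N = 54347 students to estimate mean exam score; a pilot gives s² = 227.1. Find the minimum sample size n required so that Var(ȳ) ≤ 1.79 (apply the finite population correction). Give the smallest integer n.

127

Without fpc, n₀ = s²/D = 227.1/1.79 = 126.8715.
With fpc, (1 − n/N)·s²/n ≤ D requires n ≥ n₀/(1 + n₀/N) = 126.8715/(1 + 126.8715/54347) = 126.5760.
Rounding up, n = 127.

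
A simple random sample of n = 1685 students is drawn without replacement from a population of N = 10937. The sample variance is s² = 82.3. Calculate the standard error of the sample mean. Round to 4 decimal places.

Under SRS without replacement, Var(ȳ) = (1 − f)·s²/n with f = n/N = 1685/10937 = 0.15406419.
Var(ȳ) = (1 − 0.15406419)·82.3/1685 = 0.84593581·0.04884273 = 0.041317815.
SE(ȳ) = √(0.041317815) = 0.2033.

0.2033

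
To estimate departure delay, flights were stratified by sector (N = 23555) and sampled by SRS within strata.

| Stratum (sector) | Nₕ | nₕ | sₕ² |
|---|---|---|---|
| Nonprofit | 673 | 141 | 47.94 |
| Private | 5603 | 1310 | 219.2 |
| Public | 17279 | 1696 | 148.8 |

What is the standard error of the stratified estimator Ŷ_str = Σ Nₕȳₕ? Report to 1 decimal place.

Var(Ŷ_str) = Σₕ Nₕ²(1 − fₕ)sₕ²/nₕ.
Nonprofit: 673²·(1 − 141/673)·47.94/141 = 121732.24.
Private: 5603²·(1 − 1310/5603)·219.2/1310 = 4.0248599 × 10^6.
Public: 17279²·(1 − 1696/17279)·148.8/1696 = 2.3623637 × 10^7.
Sum = 2.7770229 × 10^7.
SE = √(2.7770229 × 10^7) = 5269.7.

5269.7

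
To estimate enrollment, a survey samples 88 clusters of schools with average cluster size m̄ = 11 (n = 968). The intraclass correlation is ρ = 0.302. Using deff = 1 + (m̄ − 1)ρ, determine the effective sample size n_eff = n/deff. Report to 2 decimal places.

240.80

deff = 1 + (11 − 1)·0.302 = 1 + 3.02 = 4.02.
n_eff = 968 / 4.02 = 240.80.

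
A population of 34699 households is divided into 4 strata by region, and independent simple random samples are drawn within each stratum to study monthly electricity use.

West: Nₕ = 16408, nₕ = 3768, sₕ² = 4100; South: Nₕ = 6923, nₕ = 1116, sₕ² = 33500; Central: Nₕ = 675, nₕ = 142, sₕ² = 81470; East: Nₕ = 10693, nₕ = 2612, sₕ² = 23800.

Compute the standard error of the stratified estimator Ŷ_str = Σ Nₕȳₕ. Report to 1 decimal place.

Var(Ŷ_str) = Σₕ Nₕ²(1 − fₕ)sₕ²/nₕ.
West: 16408²·(1 − 3768/16408)·4100/3768 = 2.2567096 × 10^8.
South: 6923²·(1 − 1116/6923)·33500/1116 = 1.2067763 × 10^9.
Central: 675²·(1 − 142/675)·81470/142 = 2.0641457 × 10^8.
East: 10693²·(1 − 2612/10693)·23800/2612 = 7.8735114 × 10^8.
Sum = 2.426213 × 10^9.
SE = √(2.426213 × 10^9) = 49256.6.

49256.6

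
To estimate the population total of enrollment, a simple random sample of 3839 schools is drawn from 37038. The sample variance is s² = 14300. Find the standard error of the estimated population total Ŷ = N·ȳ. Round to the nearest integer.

67678

Var(Ŷ) = N²·Var(ȳ) = N²·(1 − n/N)·s²/n.
f = 3839/37038 = 0.10365031; Var(ȳ) = 0.89634969·14300/3839 = 3.3388384.
Var(Ŷ) = 37038² · 3.3388384 = 4.5802634 × 10^9.
SE(Ŷ) = √(4.5802634 × 10^9) = 67678.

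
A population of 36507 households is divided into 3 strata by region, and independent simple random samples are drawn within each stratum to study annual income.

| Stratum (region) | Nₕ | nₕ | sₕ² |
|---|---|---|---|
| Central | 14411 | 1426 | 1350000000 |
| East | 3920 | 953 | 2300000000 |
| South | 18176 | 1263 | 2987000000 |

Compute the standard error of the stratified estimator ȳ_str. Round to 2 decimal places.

Var(ȳ_str) = Σₕ Wₕ²(1 − fₕ)sₕ²/nₕ with Wₕ = Nₕ/N, N = 36507.
Central: Wₕ = 0.39474621; term = 0.39474621²·(1 − 0.09895219)·1350000000/1426 = 132922.35.
East: Wₕ = 0.10737667; term = 0.10737667²·(1 − 0.24311224)·2300000000/953 = 21061.353.
South: Wₕ = 0.49787712; term = 0.49787712²·(1 − 0.06948724)·2987000000/1263 = 545504.76.
Sum = 699488.46.
SE = √(699488.46) = 836.35.

836.35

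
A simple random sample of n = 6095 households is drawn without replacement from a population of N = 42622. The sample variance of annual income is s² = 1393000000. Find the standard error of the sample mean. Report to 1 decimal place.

442.6

Under SRS without replacement, Var(ȳ) = (1 − f)·s²/n with f = n/N = 6095/42622 = 0.14300127.
Var(ȳ) = (1 − 0.14300127)·1393000000/6095 = 0.85699873·228547.99 = 195865.34.
SE(ȳ) = √(195865.34) = 442.6.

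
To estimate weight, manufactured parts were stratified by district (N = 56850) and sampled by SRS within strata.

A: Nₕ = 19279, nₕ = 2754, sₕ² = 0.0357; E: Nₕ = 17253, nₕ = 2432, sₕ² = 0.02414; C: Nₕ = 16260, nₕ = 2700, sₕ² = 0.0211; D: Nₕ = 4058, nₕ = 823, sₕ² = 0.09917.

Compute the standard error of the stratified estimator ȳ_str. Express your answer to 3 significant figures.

0.00176

Var(ȳ_str) = Σₕ Wₕ²(1 − fₕ)sₕ²/nₕ with Wₕ = Nₕ/N, N = 56850.
A: Wₕ = 0.33912049; term = 0.33912049²·(1 − 0.14284973)·0.0357/2754 = 1.2778189 × 10^-6.
E: Wₕ = 0.30348285; term = 0.30348285²·(1 − 0.14096099)·0.02414/2432 = 7.8533488 × 10^-7.
C: Wₕ = 0.28601583; term = 0.28601583²·(1 − 0.16605166)·0.0211/2700 = 5.3313597 × 10^-7.
D: Wₕ = 0.07138083; term = 0.07138083²·(1 − 0.20280927)·0.09917/823 = 4.8944722 × 10^-7.
Sum = 3.085737 × 10^-6.
SE = √(3.085737 × 10^-6) = 0.00176.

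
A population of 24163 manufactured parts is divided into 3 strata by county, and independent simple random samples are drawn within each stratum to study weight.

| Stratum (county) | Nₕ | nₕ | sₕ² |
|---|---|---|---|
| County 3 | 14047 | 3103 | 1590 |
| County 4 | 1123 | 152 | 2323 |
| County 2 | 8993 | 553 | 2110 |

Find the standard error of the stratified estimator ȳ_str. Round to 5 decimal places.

0.81209

Var(ȳ_str) = Σₕ Wₕ²(1 − fₕ)sₕ²/nₕ with Wₕ = Nₕ/N, N = 24163.
County 3: Wₕ = 0.58134338; term = 0.58134338²·(1 − 0.22090126)·1590/3103 = 0.13491906.
County 4: Wₕ = 0.04647602; term = 0.04647602²·(1 − 0.13535174)·2323/152 = 0.028543216.
County 2: Wₕ = 0.37218061; term = 0.37218061²·(1 − 0.06149227)·2110/553 = 0.49602396.
Sum = 0.65948624.
SE = √(0.65948624) = 0.81209.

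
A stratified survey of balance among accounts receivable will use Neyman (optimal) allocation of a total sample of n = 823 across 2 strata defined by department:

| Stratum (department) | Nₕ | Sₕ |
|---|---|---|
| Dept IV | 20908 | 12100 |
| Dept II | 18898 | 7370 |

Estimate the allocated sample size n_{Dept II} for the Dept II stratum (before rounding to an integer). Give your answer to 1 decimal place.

292.2

Neyman allocation: nₕ = n·NₕSₕ / Σⱼ NⱼSⱼ.
Σ NⱼSⱼ = 20908·12100 + 18898·7370 = 3.9226506 × 10^8.
n_{Dept II} = 823·18898·7370 / (3.9226506 × 10^8) = 292.2.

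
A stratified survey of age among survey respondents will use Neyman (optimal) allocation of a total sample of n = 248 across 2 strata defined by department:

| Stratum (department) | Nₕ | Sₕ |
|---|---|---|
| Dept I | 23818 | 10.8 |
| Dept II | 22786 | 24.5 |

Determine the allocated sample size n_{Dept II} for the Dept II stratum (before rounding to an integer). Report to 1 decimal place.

169.8

Neyman allocation: nₕ = n·NₕSₕ / Σⱼ NⱼSⱼ.
Σ NⱼSⱼ = 23818·10.8 + 22786·24.5 = 815491.4.
n_{Dept II} = 248·22786·24.5 / 815491.4 = 169.8.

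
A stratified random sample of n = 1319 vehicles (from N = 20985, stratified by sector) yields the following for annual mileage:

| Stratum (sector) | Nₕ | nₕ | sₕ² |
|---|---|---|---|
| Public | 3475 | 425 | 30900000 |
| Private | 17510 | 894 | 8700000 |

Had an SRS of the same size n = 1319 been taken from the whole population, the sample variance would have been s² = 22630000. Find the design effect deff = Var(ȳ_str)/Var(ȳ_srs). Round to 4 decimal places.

Var(ȳ_str) = Σ Wₕ²(1−fₕ)sₕ²/nₕ with Wₕ = Nₕ/20985:
  Public: (3475/20985)²·(1−425/3475)·30900000/425 = 1749.8719
  Private: (17510/20985)²·(1−894/17510)·8700000/894 = 6429.4884
  → Var(ȳ_str) = 8179.3603.
Var(ȳ_srs) = (1 − 1319/20985)·22630000/1319 = 16078.548.
deff = 8179.3603 / 16078.548 = 0.5087.

0.5087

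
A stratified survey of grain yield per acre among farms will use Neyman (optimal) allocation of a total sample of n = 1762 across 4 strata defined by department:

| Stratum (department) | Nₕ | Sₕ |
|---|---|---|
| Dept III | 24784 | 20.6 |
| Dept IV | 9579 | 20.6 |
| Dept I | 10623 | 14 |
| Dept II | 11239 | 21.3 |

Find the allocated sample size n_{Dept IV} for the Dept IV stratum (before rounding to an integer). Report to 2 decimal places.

317.24

Neyman allocation: nₕ = n·NₕSₕ / Σⱼ NⱼSⱼ.
Σ NⱼSⱼ = 24784·20.6 + 9579·20.6 + 10623·14 + 11239·21.3 = 1.0959905 × 10^6.
n_{Dept IV} = 1762·9579·20.6 / (1.0959905 × 10^6) = 317.24.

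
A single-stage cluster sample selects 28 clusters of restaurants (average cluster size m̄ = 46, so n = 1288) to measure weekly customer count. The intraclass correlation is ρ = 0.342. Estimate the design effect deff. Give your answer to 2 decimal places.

deff = 1 + (46 − 1)·0.342 = 1 + 15.39 = 16.39.

16.39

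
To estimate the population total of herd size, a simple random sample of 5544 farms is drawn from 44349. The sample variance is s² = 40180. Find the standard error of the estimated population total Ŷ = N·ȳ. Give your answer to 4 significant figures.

Var(Ŷ) = N²·Var(ȳ) = N²·(1 − n/N)·s²/n.
f = 5544/44349 = 0.12500846; Var(ȳ) = 0.87499154·40180/5544 = 6.3414791.
Var(Ŷ) = 44349² · 6.3414791 = 1.2472635 × 10^10.
SE(Ŷ) = √(1.2472635 × 10^10) = 111700.

111700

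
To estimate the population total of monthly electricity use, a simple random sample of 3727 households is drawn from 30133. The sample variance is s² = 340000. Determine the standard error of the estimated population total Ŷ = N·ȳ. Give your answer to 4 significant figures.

Var(Ŷ) = N²·Var(ȳ) = N²·(1 − n/N)·s²/n.
f = 3727/30133 = 0.12368500; Var(ȳ) = 0.87631500·340000/3727 = 79.942877.
Var(Ŷ) = 30133² · 79.942877 = 7.2587948 × 10^10.
SE(Ŷ) = √(7.2587948 × 10^10) = 269400.

269400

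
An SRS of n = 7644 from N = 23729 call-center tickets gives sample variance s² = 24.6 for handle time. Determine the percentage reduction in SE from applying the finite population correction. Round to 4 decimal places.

f = n/N = 7644/23729 = 0.32213747.
SE_no-fpc = √(s²/n) = 0.056729273; SE_fpc = √((1−f)s²/n) = 0.046706576.
Ratio = √(1−f) = 0.82332407. Reduction = 100·(1 − 0.82332407) = 17.6676%.

17.6676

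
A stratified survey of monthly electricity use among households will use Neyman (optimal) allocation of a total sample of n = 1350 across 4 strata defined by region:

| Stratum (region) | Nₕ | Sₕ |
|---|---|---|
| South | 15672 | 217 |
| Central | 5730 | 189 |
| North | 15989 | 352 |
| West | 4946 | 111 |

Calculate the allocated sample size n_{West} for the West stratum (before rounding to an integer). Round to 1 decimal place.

69.5

Neyman allocation: nₕ = n·NₕSₕ / Σⱼ NⱼSⱼ.
Σ NⱼSⱼ = 15672·217 + 5730·189 + 15989·352 + 4946·111 = 1.0660928 × 10^7.
n_{West} = 1350·4946·111 / (1.0660928 × 10^7) = 69.5.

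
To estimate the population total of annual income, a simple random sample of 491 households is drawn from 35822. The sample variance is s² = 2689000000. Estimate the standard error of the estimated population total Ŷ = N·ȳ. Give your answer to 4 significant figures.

Var(Ŷ) = N²·Var(ȳ) = N²·(1 − n/N)·s²/n.
f = 491/35822 = 0.01370666; Var(ȳ) = 0.98629334·2689000000/491 = 5.4015128 × 10^6.
Var(Ŷ) = 35822² · (5.4015128 × 10^6) = 6.9313059 × 10^15.
SE(Ŷ) = √(6.9313059 × 10^15) = 8.325 × 10^7.

8.325 × 10^7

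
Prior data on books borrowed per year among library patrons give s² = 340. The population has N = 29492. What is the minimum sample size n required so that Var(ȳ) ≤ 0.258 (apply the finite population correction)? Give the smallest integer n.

1262

Without fpc, n₀ = s²/D = 340/0.258 = 1317.8295.
With fpc, (1 − n/N)·s²/n ≤ D requires n ≥ n₀/(1 + n₀/N) = 1317.8295/(1 + 1317.8295/29492) = 1261.4620.
Rounding up, n = 1262.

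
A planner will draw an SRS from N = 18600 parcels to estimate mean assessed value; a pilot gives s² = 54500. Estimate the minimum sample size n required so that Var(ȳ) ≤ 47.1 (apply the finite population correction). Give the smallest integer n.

1090

Without fpc, n₀ = s²/D = 54500/47.1 = 1157.1125.
With fpc, (1 − n/N)·s²/n ≤ D requires n ≥ n₀/(1 + n₀/N) = 1157.1125/(1 + 1157.1125/18600) = 1089.3440.
Rounding up, n = 1090.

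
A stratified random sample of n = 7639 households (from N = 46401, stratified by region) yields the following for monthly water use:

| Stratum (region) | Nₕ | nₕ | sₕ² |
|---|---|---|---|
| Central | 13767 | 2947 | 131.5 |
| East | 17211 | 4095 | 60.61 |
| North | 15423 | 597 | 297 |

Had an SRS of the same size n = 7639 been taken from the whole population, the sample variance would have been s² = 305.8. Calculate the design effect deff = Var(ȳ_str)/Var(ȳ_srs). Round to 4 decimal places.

1.7187

Var(ȳ_str) = Σ Wₕ²(1−fₕ)sₕ²/nₕ with Wₕ = Nₕ/46401:
  Central: (13767/46401)²·(1−2947/13767)·131.5/2947 = 0.0030871484
  East: (17211/46401)²·(1−4095/17211)·60.61/4095 = 0.0015518267
  North: (15423/46401)²·(1−597/15423)·297/597 = 0.052834827
  → Var(ȳ_str) = 0.057473802.
Var(ȳ_srs) = (1 − 7639/46401)·305.8/7639 = 0.033441043.
deff = 0.057473802 / 0.033441043 = 1.7187.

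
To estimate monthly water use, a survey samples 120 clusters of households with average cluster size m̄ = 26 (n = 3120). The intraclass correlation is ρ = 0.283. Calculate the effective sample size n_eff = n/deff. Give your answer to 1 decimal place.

deff = 1 + (26 − 1)·0.283 = 1 + 7.075 = 8.075.
n_eff = 3120 / 8.075 = 386.4.

386.4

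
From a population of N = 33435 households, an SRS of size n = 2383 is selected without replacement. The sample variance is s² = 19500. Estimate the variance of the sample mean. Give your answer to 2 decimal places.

7.60

Under SRS without replacement, Var(ȳ) = (1 − f)·s²/n with f = n/N = 2383/33435 = 0.07127262.
Var(ȳ) = (1 − 0.07127262)·19500/2383 = 0.92872738·8.1829627 = 7.5997415.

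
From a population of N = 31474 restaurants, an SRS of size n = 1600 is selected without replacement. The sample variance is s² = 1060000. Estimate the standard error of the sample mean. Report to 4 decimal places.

Under SRS without replacement, Var(ȳ) = (1 − f)·s²/n with f = n/N = 1600/31474 = 0.05083561.
Var(ȳ) = (1 − 0.05083561)·1060000/1600 = 0.94916439·662.5 = 628.82141.
SE(ȳ) = √(628.82141) = 25.0763.

25.0763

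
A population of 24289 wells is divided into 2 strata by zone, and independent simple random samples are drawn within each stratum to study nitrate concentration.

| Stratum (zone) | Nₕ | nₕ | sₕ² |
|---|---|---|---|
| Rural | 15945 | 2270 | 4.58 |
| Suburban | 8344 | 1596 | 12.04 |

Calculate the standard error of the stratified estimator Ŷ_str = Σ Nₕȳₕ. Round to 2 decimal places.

929.89

Var(Ŷ_str) = Σₕ Nₕ²(1 − fₕ)sₕ²/nₕ.
Rural: 15945²·(1 − 2270/15945)·4.58/2270 = 439938.
Suburban: 8344²·(1 − 1596/8344)·12.04/1596 = 424759.37.
Sum = 864697.37.
SE = √(864697.37) = 929.89.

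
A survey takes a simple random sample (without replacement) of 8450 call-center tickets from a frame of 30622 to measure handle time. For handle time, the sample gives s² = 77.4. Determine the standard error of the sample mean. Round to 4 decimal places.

0.0814

Under SRS without replacement, Var(ȳ) = (1 − f)·s²/n with f = n/N = 8450/30622 = 0.27594540.
Var(ȳ) = (1 − 0.27594540)·77.4/8450 = 0.72405460·0.0091597633 = 0.0066321688.
SE(ȳ) = √(0.0066321688) = 0.0814.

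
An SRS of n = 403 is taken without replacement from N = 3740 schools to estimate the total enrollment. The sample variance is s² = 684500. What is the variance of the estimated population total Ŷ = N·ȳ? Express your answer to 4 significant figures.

2.120 × 10^10

Var(Ŷ) = N²·Var(ȳ) = N²·(1 − n/N)·s²/n.
f = 403/3740 = 0.10775401; Var(ȳ) = 0.89224599·684500/403 = 1515.4898.
Var(Ŷ) = 3740² · 1515.4898 = 2.1198065 × 10^10.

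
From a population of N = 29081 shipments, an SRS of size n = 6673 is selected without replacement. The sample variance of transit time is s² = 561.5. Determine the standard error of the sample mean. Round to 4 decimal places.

0.2546

Under SRS without replacement, Var(ȳ) = (1 − f)·s²/n with f = n/N = 6673/29081 = 0.22946254.
Var(ȳ) = (1 − 0.22946254)·561.5/6673 = 0.77053746·0.084145062 = 0.064836923.
SE(ȳ) = √(0.064836923) = 0.2546.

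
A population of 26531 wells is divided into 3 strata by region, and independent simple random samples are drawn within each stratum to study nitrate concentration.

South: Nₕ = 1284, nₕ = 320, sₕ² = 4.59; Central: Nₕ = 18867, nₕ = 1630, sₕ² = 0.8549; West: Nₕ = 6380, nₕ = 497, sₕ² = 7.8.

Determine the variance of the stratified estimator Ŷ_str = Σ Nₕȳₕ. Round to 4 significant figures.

777400

Var(Ŷ_str) = Σₕ Nₕ²(1 − fₕ)sₕ²/nₕ.
South: 1284²·(1 − 320/1284)·4.59/320 = 17754.35.
Central: 18867²·(1 − 1630/18867)·0.8549/1630 = 170565.91.
West: 6380²·(1 − 497/6380)·7.8/497 = 589057.57.
Sum = 777377.83.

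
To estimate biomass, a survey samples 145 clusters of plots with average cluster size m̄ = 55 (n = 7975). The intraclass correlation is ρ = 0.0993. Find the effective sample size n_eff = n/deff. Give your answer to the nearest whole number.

deff = 1 + (55 − 1)·0.0993 = 1 + 5.3622 = 6.3622.
n_eff = 7975 / 6.3622 = 1253.

1253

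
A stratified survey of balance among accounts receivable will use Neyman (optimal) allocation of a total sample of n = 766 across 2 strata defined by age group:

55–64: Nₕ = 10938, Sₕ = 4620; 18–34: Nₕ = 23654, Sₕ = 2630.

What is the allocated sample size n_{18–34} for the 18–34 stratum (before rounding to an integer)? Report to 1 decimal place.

422.7

Neyman allocation: nₕ = n·NₕSₕ / Σⱼ NⱼSⱼ.
Σ NⱼSⱼ = 10938·4620 + 23654·2630 = 1.1274358 × 10^8.
n_{18–34} = 766·23654·2630 / (1.1274358 × 10^8) = 422.7.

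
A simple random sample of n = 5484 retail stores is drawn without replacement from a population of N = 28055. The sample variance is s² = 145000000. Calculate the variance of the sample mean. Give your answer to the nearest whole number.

21272

Under SRS without replacement, Var(ȳ) = (1 − f)·s²/n with f = n/N = 5484/28055 = 0.19547318.
Var(ȳ) = (1 − 0.19547318)·145000000/5484 = 0.80452682·26440.554 = 21272.135.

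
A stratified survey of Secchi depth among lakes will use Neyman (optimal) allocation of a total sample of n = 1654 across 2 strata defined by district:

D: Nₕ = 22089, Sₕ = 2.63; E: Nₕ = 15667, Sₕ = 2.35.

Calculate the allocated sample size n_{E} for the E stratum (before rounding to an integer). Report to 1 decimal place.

641.6

Neyman allocation: nₕ = n·NₕSₕ / Σⱼ NⱼSⱼ.
Σ NⱼSⱼ = 22089·2.63 + 15667·2.35 = 94911.52.
n_{E} = 1654·15667·2.35 / 94911.52 = 641.6.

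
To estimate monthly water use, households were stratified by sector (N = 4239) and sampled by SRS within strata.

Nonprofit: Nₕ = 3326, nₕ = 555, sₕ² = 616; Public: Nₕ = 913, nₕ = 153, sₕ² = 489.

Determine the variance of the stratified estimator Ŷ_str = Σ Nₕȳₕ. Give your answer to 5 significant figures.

1.2447 × 10^7

Var(Ŷ_str) = Σₕ Nₕ²(1 − fₕ)sₕ²/nₕ.
Nonprofit: 3326²·(1 − 555/3326)·616/555 = 1.0229314 × 10^7.
Public: 913²·(1 − 153/913)·489/153 = 2.2176949 × 10^6.
Sum = 1.2447009 × 10^7.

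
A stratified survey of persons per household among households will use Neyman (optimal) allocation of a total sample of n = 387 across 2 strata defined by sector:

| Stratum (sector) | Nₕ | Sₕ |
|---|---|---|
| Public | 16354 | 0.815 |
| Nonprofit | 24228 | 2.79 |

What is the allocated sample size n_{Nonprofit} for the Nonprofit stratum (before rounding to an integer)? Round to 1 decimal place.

323.3

Neyman allocation: nₕ = n·NₕSₕ / Σⱼ NⱼSⱼ.
Σ NⱼSⱼ = 16354·0.815 + 24228·2.79 = 80924.63.
n_{Nonprofit} = 387·24228·2.79 / 80924.63 = 323.3.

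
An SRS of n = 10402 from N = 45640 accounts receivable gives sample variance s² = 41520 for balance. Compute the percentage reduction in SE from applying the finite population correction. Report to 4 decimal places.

f = n/N = 10402/45640 = 0.22791411.
SE_no-fpc = √(s²/n) = 1.9978839; SE_fpc = √((1−f)s²/n) = 1.755509.
Ratio = √(1−f) = 0.87868418. Reduction = 100·(1 − 0.87868418) = 12.1316%.

12.1316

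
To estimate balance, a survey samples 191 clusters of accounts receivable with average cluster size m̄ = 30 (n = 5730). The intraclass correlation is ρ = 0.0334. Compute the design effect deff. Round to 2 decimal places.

1.97

deff = 1 + (30 − 1)·0.0334 = 1 + 0.9686 = 1.9686.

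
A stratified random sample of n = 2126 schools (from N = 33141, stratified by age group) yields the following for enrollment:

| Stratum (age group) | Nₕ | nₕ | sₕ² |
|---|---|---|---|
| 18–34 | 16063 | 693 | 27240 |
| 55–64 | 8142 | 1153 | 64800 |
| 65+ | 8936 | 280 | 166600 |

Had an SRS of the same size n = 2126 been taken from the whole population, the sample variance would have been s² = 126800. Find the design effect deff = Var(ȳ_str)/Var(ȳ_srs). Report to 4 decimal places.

Var(ȳ_str) = Σ Wₕ²(1−fₕ)sₕ²/nₕ with Wₕ = Nₕ/33141:
  18–34: (16063/33141)²·(1−693/16063)·27240/693 = 8.8357451
  55–64: (8142/33141)²·(1−1153/8142)·64800/1153 = 2.9117938
  65+: (8936/33141)²·(1−280/8936)·166600/280 = 41.9031
  → Var(ȳ_str) = 53.650639.
Var(ȳ_srs) = (1 − 2126/33141)·126800/2126 = 55.816445.
deff = 53.650639 / 55.816445 = 0.9612.

0.9612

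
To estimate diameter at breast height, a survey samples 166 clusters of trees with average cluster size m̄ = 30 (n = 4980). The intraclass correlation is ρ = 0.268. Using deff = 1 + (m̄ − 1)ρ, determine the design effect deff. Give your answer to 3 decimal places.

8.772

deff = 1 + (30 − 1)·0.268 = 1 + 7.772 = 8.772.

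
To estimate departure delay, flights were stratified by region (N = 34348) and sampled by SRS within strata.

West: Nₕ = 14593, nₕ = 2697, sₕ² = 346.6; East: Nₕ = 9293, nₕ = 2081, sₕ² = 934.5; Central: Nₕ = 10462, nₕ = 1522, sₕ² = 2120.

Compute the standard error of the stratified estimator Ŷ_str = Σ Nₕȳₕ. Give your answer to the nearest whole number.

13516

Var(Ŷ_str) = Σₕ Nₕ²(1 − fₕ)sₕ²/nₕ.
West: 14593²·(1 − 2697/14593)·346.6/2697 = 2.230967 × 10^7.
East: 9293²·(1 − 2081/9293)·934.5/2081 = 3.00967 × 10^7.
Central: 10462²·(1 − 1522/10462)·2120/1522 = 1.3027871 × 10^8.
Sum = 1.8268508 × 10^8.
SE = √(1.8268508 × 10^8) = 13516.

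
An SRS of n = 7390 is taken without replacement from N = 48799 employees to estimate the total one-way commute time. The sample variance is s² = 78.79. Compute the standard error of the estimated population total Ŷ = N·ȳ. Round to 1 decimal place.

4641.6

Var(Ŷ) = N²·Var(ȳ) = N²·(1 − n/N)·s²/n.
f = 7390/48799 = 0.15143753; Var(ȳ) = 0.84856247·78.79/7390 = 0.0090471227.
Var(Ŷ) = 48799² · 0.0090471227 = 2.1544297 × 10^7.
SE(Ŷ) = √(2.1544297 × 10^7) = 4641.6.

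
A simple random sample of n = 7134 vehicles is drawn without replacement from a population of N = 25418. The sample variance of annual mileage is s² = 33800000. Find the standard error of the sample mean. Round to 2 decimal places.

58.38

Under SRS without replacement, Var(ȳ) = (1 − f)·s²/n with f = n/N = 7134/25418 = 0.28066724.
Var(ȳ) = (1 − 0.28066724)·33800000/7134 = 0.71933276·4737.875 = 3408.1087.
SE(ȳ) = √(3408.1087) = 58.38.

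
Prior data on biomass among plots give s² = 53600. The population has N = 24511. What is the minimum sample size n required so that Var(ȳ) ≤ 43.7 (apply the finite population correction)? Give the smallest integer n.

Without fpc, n₀ = s²/D = 53600/43.7 = 1226.5446.
With fpc, (1 − n/N)·s²/n ≤ D requires n ≥ n₀/(1 + n₀/N) = 1226.5446/(1 + 1226.5446/24511) = 1168.0926.
Rounding up, n = 1169.

1169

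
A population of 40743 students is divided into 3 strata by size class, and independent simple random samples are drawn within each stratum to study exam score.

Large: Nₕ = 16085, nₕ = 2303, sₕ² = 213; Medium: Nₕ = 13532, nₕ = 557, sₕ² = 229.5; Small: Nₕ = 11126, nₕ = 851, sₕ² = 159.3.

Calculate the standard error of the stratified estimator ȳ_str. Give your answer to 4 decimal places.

0.2623

Var(ȳ_str) = Σₕ Wₕ²(1 − fₕ)sₕ²/nₕ with Wₕ = Nₕ/N, N = 40743.
Large: Wₕ = 0.39479174; term = 0.39479174²·(1 − 0.14317687)·213/2303 = 0.012351308.
Medium: Wₕ = 0.33213067; term = 0.33213067²·(1 − 0.04116169)·229.5/557 = 0.043580363.
Small: Wₕ = 0.27307758; term = 0.27307758²·(1 − 0.07648751)·159.3/851 = 0.01289143.
Sum = 0.068823101.
SE = √(0.068823101) = 0.2623.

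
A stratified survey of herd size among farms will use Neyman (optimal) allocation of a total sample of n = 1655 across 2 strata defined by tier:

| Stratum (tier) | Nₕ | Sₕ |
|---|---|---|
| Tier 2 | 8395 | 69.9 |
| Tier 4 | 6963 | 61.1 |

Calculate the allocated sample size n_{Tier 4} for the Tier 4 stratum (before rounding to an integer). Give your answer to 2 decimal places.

Neyman allocation: nₕ = n·NₕSₕ / Σⱼ NⱼSⱼ.
Σ NⱼSⱼ = 8395·69.9 + 6963·61.1 = 1.0122498 × 10^6.
n_{Tier 4} = 1655·6963·61.1 / (1.0122498 × 10^6) = 695.58.

695.58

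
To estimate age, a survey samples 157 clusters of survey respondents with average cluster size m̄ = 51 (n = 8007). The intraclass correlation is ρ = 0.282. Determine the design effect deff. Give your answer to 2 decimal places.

deff = 1 + (51 − 1)·0.282 = 1 + 14.1 = 15.1.

15.10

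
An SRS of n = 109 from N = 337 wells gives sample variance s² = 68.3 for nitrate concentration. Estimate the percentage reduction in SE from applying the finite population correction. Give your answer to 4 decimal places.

f = n/N = 109/337 = 0.32344214.
SE_no-fpc = √(s²/n) = 0.79158417; SE_fpc = √((1−f)s²/n) = 0.65110282.
Ratio = √(1−f) = 0.82253138. Reduction = 100·(1 − 0.82253138) = 17.7469%.

17.7469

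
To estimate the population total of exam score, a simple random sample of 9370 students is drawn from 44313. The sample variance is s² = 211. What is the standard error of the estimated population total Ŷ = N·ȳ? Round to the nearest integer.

5905

Var(Ŷ) = N²·Var(ȳ) = N²·(1 − n/N)·s²/n.
f = 9370/44313 = 0.21145036; Var(ȳ) = 0.78854964·211/9370 = 0.017757094.
Var(Ŷ) = 44313² · 0.017757094 = 3.4868575 × 10^7.
SE(Ŷ) = √(3.4868575 × 10^7) = 5905.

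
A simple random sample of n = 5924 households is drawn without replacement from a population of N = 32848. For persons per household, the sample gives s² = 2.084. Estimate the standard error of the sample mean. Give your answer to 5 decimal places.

Under SRS without replacement, Var(ȳ) = (1 − f)·s²/n with f = n/N = 5924/32848 = 0.18034584.
Var(ȳ) = (1 − 0.18034584)·2.084/5924 = 0.81965416·3.5178933 × 10^-4 = 2.8834559 × 10^-4.
SE(ȳ) = √(2.8834559 × 10^-4) = 0.01698.

0.01698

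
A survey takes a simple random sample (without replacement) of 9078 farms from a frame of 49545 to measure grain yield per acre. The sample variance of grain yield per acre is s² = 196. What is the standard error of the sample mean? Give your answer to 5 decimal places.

0.13280

Under SRS without replacement, Var(ȳ) = (1 − f)·s²/n with f = n/N = 9078/49545 = 0.18322737.
Var(ȳ) = (1 − 0.18322737)·196/9078 = 0.81677263·0.021590659 = 0.017634659.
SE(ȳ) = √(0.017634659) = 0.13280.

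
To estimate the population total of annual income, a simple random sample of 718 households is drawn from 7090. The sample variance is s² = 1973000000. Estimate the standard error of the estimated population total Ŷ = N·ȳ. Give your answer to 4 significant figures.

1.114 × 10^7

Var(Ŷ) = N²·Var(ȳ) = N²·(1 − n/N)·s²/n.
f = 718/7090 = 0.10126939; Var(ȳ) = 0.89873061·1973000000/718 = 2.4696316 × 10^6.
Var(Ŷ) = 7090² · (2.4696316 × 10^6) = 1.2414369 × 10^14.
SE(Ŷ) = √(1.2414369 × 10^14) = 1.114 × 10^7.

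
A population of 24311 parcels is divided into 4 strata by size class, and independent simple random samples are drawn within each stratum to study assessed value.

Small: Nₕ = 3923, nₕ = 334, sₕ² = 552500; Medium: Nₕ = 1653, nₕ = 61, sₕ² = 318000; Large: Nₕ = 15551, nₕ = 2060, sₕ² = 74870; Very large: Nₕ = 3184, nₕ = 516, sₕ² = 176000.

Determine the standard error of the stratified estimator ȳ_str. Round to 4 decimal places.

8.9679

Var(ȳ_str) = Σₕ Wₕ²(1 − fₕ)sₕ²/nₕ with Wₕ = Nₕ/N, N = 24311.
Small: Wₕ = 0.16136728; term = 0.16136728²·(1 − 0.08513892)·552500/334 = 39.406869.
Medium: Wₕ = 0.06799391; term = 0.06799391²·(1 − 0.03690260)·318000/61 = 23.211732.
Large: Wₕ = 0.63966929; term = 0.63966929²·(1 − 0.13246737)·74870/2060 = 12.901418.
Very large: Wₕ = 0.13096952; term = 0.13096952²·(1 − 0.16206030)·176000/516 = 4.9024842.
Sum = 80.422503.
SE = √(80.422503) = 8.9679.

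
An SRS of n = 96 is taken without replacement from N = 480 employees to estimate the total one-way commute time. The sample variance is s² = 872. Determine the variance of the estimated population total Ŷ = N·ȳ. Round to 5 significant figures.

Var(Ŷ) = N²·Var(ȳ) = N²·(1 − n/N)·s²/n.
f = 96/480 = 0.20000000; Var(ȳ) = 0.80000000·872/96 = 7.2666667.
Var(Ŷ) = 480² · 7.2666667 = 1.67424 × 10^6.

1.6742 × 10^6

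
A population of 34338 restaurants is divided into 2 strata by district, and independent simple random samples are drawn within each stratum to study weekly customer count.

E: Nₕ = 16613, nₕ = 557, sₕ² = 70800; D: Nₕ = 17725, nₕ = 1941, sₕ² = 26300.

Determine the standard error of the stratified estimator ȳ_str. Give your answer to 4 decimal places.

5.6542

Var(ȳ_str) = Σₕ Wₕ²(1 − fₕ)sₕ²/nₕ with Wₕ = Nₕ/N, N = 34338.
E: Wₕ = 0.48380803; term = 0.48380803²·(1 − 0.03352796)·70800/557 = 28.755008.
D: Wₕ = 0.51619197; term = 0.51619197²·(1 − 0.10950635)·26300/1941 = 3.2150189.
Sum = 31.970027.
SE = √(31.970027) = 5.6542.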